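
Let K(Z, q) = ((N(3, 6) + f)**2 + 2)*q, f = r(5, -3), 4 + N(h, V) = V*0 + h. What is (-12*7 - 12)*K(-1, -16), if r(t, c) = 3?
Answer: 9216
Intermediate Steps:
N(h, V) = -4 + h (N(h, V) = -4 + (V*0 + h) = -4 + (0 + h) = -4 + h)
f = 3
K(Z, q) = 6*q (K(Z, q) = (((-4 + 3) + 3)**2 + 2)*q = ((-1 + 3)**2 + 2)*q = (2**2 + 2)*q = (4 + 2)*q = 6*q)
(-12*7 - 12)*K(-1, -16) = (-12*7 - 12)*(6*(-16)) = (-84 - 12)*(-96) = -96*(-96) = 9216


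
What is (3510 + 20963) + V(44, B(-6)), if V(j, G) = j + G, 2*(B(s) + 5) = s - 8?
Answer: 24505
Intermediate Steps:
B(s) = -9 + s/2 (B(s) = -5 + (s - 8)/2 = -5 + (-8 + s)/2 = -5 + (-4 + s/2) = -9 + s/2)
V(j, G) = G + j
(3510 + 20963) + V(44, B(-6)) = (3510 + 20963) + ((-9 + (½)*(-6)) + 44) = 24473 + ((-9 - 3) + 44) = 24473 + (-12 + 44) = 24473 + 32 = 24505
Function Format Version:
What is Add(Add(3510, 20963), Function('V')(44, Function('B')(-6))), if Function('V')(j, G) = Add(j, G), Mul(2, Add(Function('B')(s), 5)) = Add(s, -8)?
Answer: 24505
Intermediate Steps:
Function('B')(s) = Add(-9, Mul(Rational(1, 2), s)) (Function('B')(s) = Add(-5, Mul(Rational(1, 2), Add(s, -8))) = Add(-5, Mul(Rational(1, 2), Add(-8, s))) = Add(-5, Add(-4, Mul(Rational(1, 2), s))) = Add(-9, Mul(Rational(1, 2), s)))
Function('V')(j, G) = Add(G, j)
Add(Add(3510, 20963), Function('V')(44, Function('B')(-6))) = Add(Add(3510, 20963), Add(Add(-9, Mul(Rational(1, 2), -6)), 44)) = Add(24473, Add(Add(-9, -3), 44)) = Add(24473, Add(-12, 44)) = Add(24473, 32) = 24505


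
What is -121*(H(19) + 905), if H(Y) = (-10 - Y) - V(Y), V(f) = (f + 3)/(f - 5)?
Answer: -740641/7 ≈ -1.0581e+5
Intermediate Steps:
V(f) = (3 + f)/(-5 + f)
H(Y) = -10 - Y - (3 + Y)/(-5 + Y) (H(Y) = (-10 - Y) - (3 + Y)/(-5 + Y) = -10 - Y - (3 + Y)/(-5 + Y))
-121*(H(19) + 905) = -121*((47 - 1*19**2 - 6*19)/(-5 + 19) + 905) = -121*((47 - 1*361 - 114)/14 + 905) = -121*((47 - 361 - 114)/14 + 905) = -121*((1/14)*(-428) + 905) = -121*(-214/7 + 905) = -121*6121/7 = -740641/7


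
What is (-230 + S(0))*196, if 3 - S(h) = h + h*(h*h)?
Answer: -44492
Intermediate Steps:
S(h) = 3 - h - h³ (S(h) = 3 - (h + h*(h*h)) = 3 - (h + h*h²) = 3 - (h + h³) = 3 + (-h - h³) = 3 - h - h³)
(-230 + S(0))*196 = (-230 + (3 - 1*0 - 1*0³))*196 = (-230 + (3 + 0 - 1*0))*196 = (-230 + (3 + 0 + 0))*196 = (-230 + 3)*196 = -227*196 = -44492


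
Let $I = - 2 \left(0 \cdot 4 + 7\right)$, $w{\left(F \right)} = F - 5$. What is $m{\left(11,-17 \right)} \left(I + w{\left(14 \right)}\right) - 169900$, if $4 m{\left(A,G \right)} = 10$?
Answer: $- \frac{339825}{2} \approx -1.6991 \cdot 10^{5}$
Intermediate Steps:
$m{\left(A,G \right)} = \frac{5}{2}$ ($m{\left(A,G \right)} = \frac{1}{4} \cdot 10 = \frac{5}{2}$)
$w{\left(F \right)} = -5 + F$
$I = -14$ ($I = - 2 \left(0 + 7\right) = \left(-2\right) 7 = -14$)
$m{\left(11,-17 \right)} \left(I + w{\left(14 \right)}\right) - 169900 = \frac{5 \left(-14 + \left(-5 + 14\right)\right)}{2} - 169900 = \frac{5 \left(-14 + 9\right)}{2} - 169900 = \frac{5}{2} \left(-5\right) - 169900 = - \frac{25}{2} - 169900 = - \frac{339825}{2}$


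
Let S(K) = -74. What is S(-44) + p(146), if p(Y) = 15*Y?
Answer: 2116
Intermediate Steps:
S(-44) + p(146) = -74 + 15*146 = -74 + 2190 = 2116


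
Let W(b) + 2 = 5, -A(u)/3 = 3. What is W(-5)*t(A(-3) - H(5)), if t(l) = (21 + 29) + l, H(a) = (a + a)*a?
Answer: -27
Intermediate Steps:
A(u) = -9 (A(u) = -3*3 = -9)
H(a) = 2*a² (H(a) = (2*a)*a = 2*a²)
W(b) = 3 (W(b) = -2 + 5 = 3)
t(l) = 50 + l
W(-5)*t(A(-3) - H(5)) = 3*(50 + (-9 - 2*5²)) = 3*(50 + (-9 - 2*25)) = 3*(50 + (-9 - 1*50)) = 3*(50 + (-9 - 50)) = 3*(50 - 59) = 3*(-9) = -27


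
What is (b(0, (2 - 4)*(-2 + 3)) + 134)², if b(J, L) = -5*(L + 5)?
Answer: 14161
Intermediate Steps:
b(J, L) = -25 - 5*L (b(J, L) = -5*(5 + L) = -25 - 5*L)
(b(0, (2 - 4)*(-2 + 3)) + 134)² = ((-25 - 5*(2 - 4)*(-2 + 3)) + 134)² = ((-25 - (-10)) + 134)² = ((-25 - 5*(-2)) + 134)² = ((-25 + 10) + 134)² = (-15 + 134)² = 119² = 14161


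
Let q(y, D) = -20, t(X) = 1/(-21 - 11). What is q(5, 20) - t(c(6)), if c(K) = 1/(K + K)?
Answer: -639/32 ≈ -19.969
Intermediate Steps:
c(K) = 1/(2*K)
t(X) = -1/32 (t(X) = 1/(-32) = -1/32)
q(5, 20) - t(c(6)) = -20 - 1*(-1/32) = -20 + 1/32 = -639/32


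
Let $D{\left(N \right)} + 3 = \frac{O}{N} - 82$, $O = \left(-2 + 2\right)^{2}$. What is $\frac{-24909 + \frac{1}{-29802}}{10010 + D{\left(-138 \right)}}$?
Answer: $- \frac{742338019}{295784850} \approx -2.5097$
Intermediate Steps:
$O = 0$ ($O = 0^{2} = 0$)
$D{\left(N \right)} = -85$ ($D{\left(N \right)} = -3 + \left(\frac{0}{N} - 82\right) = -3 + \left(0 - 82\right) = -3 - 82 = -85$)
$\frac{-24909 + \frac{1}{-29802}}{10010 + D{\left(-138 \right)}} = \frac{-24909 + \frac{1}{-29802}}{10010 - 85} = \frac{-24909 - \frac{1}{29802}}{9925} = \left(- \frac{742338019}{29802}\right) \frac{1}{9925} = - \frac{742338019}{295784850}$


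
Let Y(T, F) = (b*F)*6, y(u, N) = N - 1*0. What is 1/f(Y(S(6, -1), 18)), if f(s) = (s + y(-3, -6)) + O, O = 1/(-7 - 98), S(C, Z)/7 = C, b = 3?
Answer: 105/33389 ≈ 0.0031447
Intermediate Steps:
y(u, N) = N (y(u, N) = N + 0 = N)
S(C, Z) = 7*C
Y(T, F) = 18*F (Y(T, F) = (3*F)*6 = 18*F)
O = -1/105 (O = 1/(-105) = -1/105 ≈ -0.0095238)
f(s) = -631/105 + s (f(s) = (s - 6) - 1/105 = (-6 + s) - 1/105 = -631/105 + s)
1/f(Y(S(6, -1), 18)) = 1/(-631/105 + 18*18) = 1/(-631/105 + 324) = 1/(33389/105) = 105/33389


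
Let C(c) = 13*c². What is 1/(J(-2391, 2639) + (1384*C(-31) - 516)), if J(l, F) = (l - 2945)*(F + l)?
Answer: 1/15966468 ≈ 6.2631e-8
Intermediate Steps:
J(l, F) = (-2945 + l)*(F + l)
1/(J(-2391, 2639) + (1384*C(-31) - 516)) = 1/(((-2391)² - 2945*2639 - 2945*(-2391) + 2639*(-2391)) + (1384*(13*(-31)²) - 516)) = 1/((5716881 - 7771855 + 7041495 - 6309849) + (1384*(13*961) - 516)) = 1/(-1323328 + (1384*12493 - 516)) = 1/(-1323328 + (17290312 - 516)) = 1/(-1323328 + 17289796) = 1/15966468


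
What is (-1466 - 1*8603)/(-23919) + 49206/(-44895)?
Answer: -241636853/357947835 ≈ -0.67506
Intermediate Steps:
(-1466 - 1*8603)/(-23919) + 49206/(-44895) = (-1466 - 8603)*(-1/23919) + 49206*(-1/44895) = -10069*(-1/23919) - 16402/14965 = 10069/23919 - 16402/14965 = -241636853/357947835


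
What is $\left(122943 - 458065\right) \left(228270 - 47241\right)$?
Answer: $-60666800538$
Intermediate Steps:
$\left(122943 - 458065\right) \left(228270 - 47241\right) = - 335122 \left(228270 - 47241\right) = \left(-335122\right) 181029 = -60666800538$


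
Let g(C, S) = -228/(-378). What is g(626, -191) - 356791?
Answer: -22477795/63 ≈ -3.5679e+5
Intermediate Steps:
g(C, S) = 38/63 (g(C, S) = -228*(-1/378) = 38/63)
g(626, -191) - 356791 = 38/63 - 356791 = -22477795/63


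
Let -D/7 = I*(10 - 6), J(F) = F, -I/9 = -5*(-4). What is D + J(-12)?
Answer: 5028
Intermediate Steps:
I = -180 (I = -(-45)*(-4) = -9*20 = -180)
D = 5040 (D = -(-1260)*(10 - 6) = -(-1260)*4 = -7*(-720) = 5040)
D + J(-12) = 5040 - 12 = 5028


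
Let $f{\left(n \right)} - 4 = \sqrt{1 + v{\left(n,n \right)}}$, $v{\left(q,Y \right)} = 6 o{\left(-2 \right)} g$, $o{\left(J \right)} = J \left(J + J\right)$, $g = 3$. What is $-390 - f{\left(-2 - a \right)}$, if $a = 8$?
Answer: $-394 - \sqrt{145} \approx -406.04$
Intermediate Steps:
$o{\left(J \right)} = 2 J^{2}$ ($o{\left(J \right)} = J 2 J = 2 J^{2}$)
$v{\left(q,Y \right)} = 144$ ($v{\left(q,Y \right)} = 6 \cdot 2 \left(-2\right)^{2} \cdot 3 = 6 \cdot 2 \cdot 4 \cdot 3 = 6 \cdot 8 \cdot 3 = 48 \cdot 3 = 144$)
$f{\left(n \right)} = 4 + \sqrt{145}$ ($f{\left(n \right)} = 4 + \sqrt{1 + 144} = 4 + \sqrt{145}$)
$-390 - f{\left(-2 - a \right)} = -390 - \left(4 + \sqrt{145}\right) = -394 - \sqrt{145}$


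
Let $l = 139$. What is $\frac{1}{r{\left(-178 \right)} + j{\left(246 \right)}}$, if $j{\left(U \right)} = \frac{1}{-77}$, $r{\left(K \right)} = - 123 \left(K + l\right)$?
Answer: $\frac{77}{369368} \approx 0.00020846$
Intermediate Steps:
$r{\left(K \right)} = -17097 - 123 K$ ($r{\left(K \right)} = - 123 \left(K + 139\right) = - 123 \left(139 + K\right) = -17097 - 123 K$)
$j{\left(U \right)} = - \frac{1}{77}$
$\frac{1}{r{\left(-178 \right)} + j{\left(246 \right)}} = \frac{1}{\left(-17097 - -21894\right) - \frac{1}{77}} = \frac{1}{\left(-17097 + 21894\right) - \frac{1}{77}} = \frac{1}{4797 - \frac{1}{77}} = \frac{1}{\frac{369368}{77}} = \frac{77}{369368}$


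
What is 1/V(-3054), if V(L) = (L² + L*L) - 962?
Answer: 1/18652870 ≈ 5.3611e-8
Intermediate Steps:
V(L) = -962 + 2*L² (V(L) = (L² + L²) - 962 = 2*L² - 962 = -962 + 2*L²)
1/V(-3054) = 1/(-962 + 2*(-3054)²) = 1/(-962 + 2*9326916) = 1/(-962 + 18653832) = 1/18652870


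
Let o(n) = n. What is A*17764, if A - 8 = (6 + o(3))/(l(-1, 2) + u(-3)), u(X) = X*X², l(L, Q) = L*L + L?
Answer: 408572/3 ≈ 1.3619e+5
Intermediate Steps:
l(L, Q) = L + L² (l(L, Q) = L² + L = L + L²)
u(X) = X³
A = 23/3 (A = 8 + (6 + 3)/(-(1 - 1) + (-3)³) = 8 + 9/(-1*0 - 27) = 8 + 9/(0 - 27) = 8 + 9/(-27) = 8 + 9*(-1/27) = 8 - ⅓ = 23/3 ≈ 7.6667)
A*17764 = (23/3)*17764 = 408572/3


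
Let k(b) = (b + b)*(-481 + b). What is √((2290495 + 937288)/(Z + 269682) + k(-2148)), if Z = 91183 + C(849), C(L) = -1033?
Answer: √365590395532505418/179916 ≈ 3360.7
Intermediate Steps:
k(b) = 2*b*(-481 + b) (k(b) = (2*b)*(-481 + b) = 2*b*(-481 + b))
Z = 90150 (Z = 91183 - 1033 = 90150)
√((2290495 + 937288)/(Z + 269682) + k(-2148)) = √((2290495 + 937288)/(90150 + 269682) + 2*(-2148)*(-481 - 2148)) = √(3227783/359832 + 2*(-2148)*(-2629)) = √(3227783*(1/359832) + 11294184) = √(3227783/359832 + 11294184) = √(4064012044871/359832) = √365590395532505418/179916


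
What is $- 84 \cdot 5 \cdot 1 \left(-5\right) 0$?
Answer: $0$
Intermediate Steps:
$- 84 \cdot 5 \cdot 1 \left(-5\right) 0 = - 84 \cdot 5 \left(-5\right) 0 = \left(-84\right) \left(-25\right) 0 = 2100 \cdot 0 = 0$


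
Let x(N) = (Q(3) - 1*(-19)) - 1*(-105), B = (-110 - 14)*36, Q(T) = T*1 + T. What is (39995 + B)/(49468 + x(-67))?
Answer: 35531/49598 ≈ 0.71638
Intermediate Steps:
Q(T) = 2*T (Q(T) = T + T = 2*T)
B = -4464 (B = -124*36 = -4464)
x(N) = 130 (x(N) = (2*3 - 1*(-19)) - 1*(-105) = (6 + 19) + 105 = 25 + 105 = 130)
(39995 + B)/(49468 + x(-67)) = (39995 - 4464)/(49468 + 130) = 35531/49598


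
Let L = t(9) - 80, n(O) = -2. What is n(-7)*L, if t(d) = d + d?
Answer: 124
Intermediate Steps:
t(d) = 2*d
L = -62 (L = 2*9 - 80 = 18 - 80 = -62)
n(-7)*L = -2*(-62) = 124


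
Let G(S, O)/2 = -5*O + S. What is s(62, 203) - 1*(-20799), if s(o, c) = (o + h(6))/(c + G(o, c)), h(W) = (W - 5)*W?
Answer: 35420629/1703 ≈ 20799.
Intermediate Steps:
G(S, O) = -10*O + 2*S (G(S, O) = 2*(-5*O + S) = 2*(S - 5*O) = -10*O + 2*S)
h(W) = W*(-5 + W) (h(W) = (-5 + W)*W = W*(-5 + W))
s(o, c) = (6 + o)/(-9*c + 2*o) (s(o, c) = (o + 6*(-5 + 6))/(c + (-10*c + 2*o)) = (o + 6*1)/(-9*c + 2*o) = (o + 6)/(-9*c + 2*o) = (6 + o)/(-9*c + 2*o))
s(62, 203) - 1*(-20799) = (-6 - 1*62)/(-2*62 + 9*203) - 1*(-20799) = (-6 - 62)/(-124 + 1827) + 20799 = -68/1703 + 20799 = 35420629/1703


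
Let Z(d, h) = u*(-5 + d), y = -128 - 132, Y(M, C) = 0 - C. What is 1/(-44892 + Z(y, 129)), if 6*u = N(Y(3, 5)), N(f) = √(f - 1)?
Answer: -269352/12091820209 + 265*I*√6/12091820209 ≈ -2.2276e-5 + 5.3682e-8*I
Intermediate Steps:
Y(M, C) = -C
N(f) = √(-1 + f)
y = -260
u = I*√6/6 (u = √(-1 - 1*5)/6 = √(-1 - 5)/6 = √(-6)/6 = (I*√6)/6 = I*√6/6 ≈ 0.40825*I)
Z(d, h) = I*√6*(-5 + d)/6 (Z(d, h) = (I*√6/6)*(-5 + d) = I*√6*(-5 + d)/6)
1/(-44892 + Z(y, 129)) = 1/(-44892 + I*√6*(-5 - 260)/6) = 1/(-44892 + (⅙)*I*√6*(-265)) = 1/(-44892 - 265*I*√6/6)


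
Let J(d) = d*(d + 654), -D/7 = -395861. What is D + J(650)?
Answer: 3618627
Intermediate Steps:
D = 2771027 (D = -7*(-395861) = 2771027)
J(d) = d*(654 + d)
D + J(650) = 2771027 + 650*(654 + 650) = 2771027 + 650*1304 = 2771027 + 847600 = 3618627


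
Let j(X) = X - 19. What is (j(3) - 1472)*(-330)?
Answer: 491040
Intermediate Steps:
j(X) = -19 + X
(j(3) - 1472)*(-330) = ((-19 + 3) - 1472)*(-330) = (-16 - 1472)*(-330) = -1488*(-330) = 491040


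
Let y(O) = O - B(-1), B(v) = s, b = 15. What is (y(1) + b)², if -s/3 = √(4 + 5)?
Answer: 625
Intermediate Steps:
s = -9 (s = -3*√(4 + 5) = -3*√9 = -3*3 = -9)
B(v) = -9
y(O) = 9 + O (y(O) = O - 1*(-9) = O + 9 = 9 + O)
(y(1) + b)² = ((9 + 1) + 15)² = (10 + 15)² = 25² = 625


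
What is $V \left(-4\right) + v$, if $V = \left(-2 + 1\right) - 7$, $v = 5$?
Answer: $37$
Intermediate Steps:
$V = -8$ ($V = -1 - 7 = -8$)
$V \left(-4\right) + v = \left(-8\right) \left(-4\right) + 5 = 32 + 5 = 37$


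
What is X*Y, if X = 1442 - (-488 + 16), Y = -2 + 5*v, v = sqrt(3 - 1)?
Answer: -3828 + 9570*sqrt(2) ≈ 9706.0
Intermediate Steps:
v = sqrt(2) ≈ 1.4142
Y = -2 + 5*sqrt(2) ≈ 5.0711
X = 1914 (X = 1442 - 1*(-472) = 1442 + 472 = 1914)
X*Y = 1914*(-2 + 5*sqrt(2)) = -3828 + 9570*sqrt(2)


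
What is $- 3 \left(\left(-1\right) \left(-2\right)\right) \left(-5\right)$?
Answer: $30$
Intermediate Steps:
$- 3 \left(\left(-1\right) \left(-2\right)\right) \left(-5\right) = \left(-3\right) 2 \left(-5\right) = \left(-6\right) \left(-5\right) = 30$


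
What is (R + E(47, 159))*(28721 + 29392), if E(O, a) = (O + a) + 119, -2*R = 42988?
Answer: -1230194097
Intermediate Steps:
R = -21494 (R = -1/2*42988 = -21494)
E(O, a) = 119 + O + a
(R + E(47, 159))*(28721 + 29392) = (-21494 + (119 + 47 + 159))*(28721 + 29392) = (-21494 + 325)*58113 = -21169*58113 = -1230194097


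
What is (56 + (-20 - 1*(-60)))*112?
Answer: 10752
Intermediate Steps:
(56 + (-20 - 1*(-60)))*112 = (56 + (-20 + 60))*112 = (56 + 40)*112 = 96*112 = 10752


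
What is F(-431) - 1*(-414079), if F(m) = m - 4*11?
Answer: 413604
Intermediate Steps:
F(m) = -44 + m (F(m) = m - 44 = -44 + m)
F(-431) - 1*(-414079) = (-44 - 431) - 1*(-414079) = -475 + 414079 = 413604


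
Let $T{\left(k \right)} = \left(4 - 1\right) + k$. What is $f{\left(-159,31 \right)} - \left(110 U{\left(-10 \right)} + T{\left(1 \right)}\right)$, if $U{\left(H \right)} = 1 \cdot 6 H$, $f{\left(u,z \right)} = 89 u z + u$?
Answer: $-432244$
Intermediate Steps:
$f{\left(u,z \right)} = u + 89 u z$ ($f{\left(u,z \right)} = 89 u z + u = u + 89 u z$)
$U{\left(H \right)} = 6 H$
$T{\left(k \right)} = 3 + k$
$f{\left(-159,31 \right)} - \left(110 U{\left(-10 \right)} + T{\left(1 \right)}\right) = - 159 \left(1 + 89 \cdot 31\right) - \left(110 \cdot 6 \left(-10\right) + \left(3 + 1\right)\right) = - 159 \left(1 + 2759\right) - \left(110 \left(-60\right) + 4\right) = \left(-159\right) 2760 - \left(-6600 + 4\right) = -438840 - -6596 = -438840 + 6596 = -432244$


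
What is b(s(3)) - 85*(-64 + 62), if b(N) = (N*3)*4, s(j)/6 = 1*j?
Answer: 386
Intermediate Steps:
s(j) = 6*j (s(j) = 6*(1*j) = 6*j)
b(N) = 12*N (b(N) = (3*N)*4 = 12*N)
b(s(3)) - 85*(-64 + 62) = 12*(6*3) - 85*(-64 + 62) = 12*18 - 85*(-2) = 216 + 170 = 386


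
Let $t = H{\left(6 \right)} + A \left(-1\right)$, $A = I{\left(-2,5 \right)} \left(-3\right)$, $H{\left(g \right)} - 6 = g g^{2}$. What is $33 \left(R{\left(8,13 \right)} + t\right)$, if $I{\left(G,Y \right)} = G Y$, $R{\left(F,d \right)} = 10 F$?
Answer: $8976$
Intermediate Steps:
$H{\left(g \right)} = 6 + g^{3}$ ($H{\left(g \right)} = 6 + g g^{2} = 6 + g^{3}$)
$A = 30$ ($A = \left(-2\right) 5 \left(-3\right) = \left(-10\right) \left(-3\right) = 30$)
$t = 192$ ($t = \left(6 + 6^{3}\right) + 30 \left(-1\right) = \left(6 + 216\right) - 30 = 222 - 30 = 192$)
$33 \left(R{\left(8,13 \right)} + t\right) = 33 \left(10 \cdot 8 + 192\right) = 33 \left(80 + 192\right) = 33 \cdot 272 = 8976$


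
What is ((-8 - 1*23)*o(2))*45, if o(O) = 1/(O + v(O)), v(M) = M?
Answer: -1395/4 ≈ -348.75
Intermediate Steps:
o(O) = 1/(2*O) (o(O) = 1/(O + O) = 1/(2*O))
((-8 - 1*23)*o(2))*45 = ((-8 - 1*23)*((½)/2))*45 = ((-8 - 23)*((½)*(½)))*45 = -31*¼*45 = -31/4*45 = -1395/4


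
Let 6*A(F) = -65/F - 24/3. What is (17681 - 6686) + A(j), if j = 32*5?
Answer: 2110771/192 ≈ 10994.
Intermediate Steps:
j = 160
A(F) = -4/3 - 65/(6*F) (A(F) = (-65/F - 24/3)/6 = (-65/F - 24*⅓)/6 = (-65/F - 8)/6 = (-8 - 65/F)/6 = -4/3 - 65/(6*F))
(17681 - 6686) + A(j) = (17681 - 6686) + (⅙)*(-65 - 8*160)/160 = 10995 + (⅙)*(1/160)*(-65 - 1280) = 10995 + (⅙)*(1/160)*(-1345) = 10995 - 269/192 = 2110771/192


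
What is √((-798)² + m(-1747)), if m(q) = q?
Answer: √635057 ≈ 796.90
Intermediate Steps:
√((-798)² + m(-1747)) = √((-798)² - 1747) = √(636804 - 1747) = √635057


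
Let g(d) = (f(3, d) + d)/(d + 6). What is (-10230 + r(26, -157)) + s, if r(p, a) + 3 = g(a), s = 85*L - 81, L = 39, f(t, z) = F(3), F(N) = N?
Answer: -1056695/151 ≈ -6998.0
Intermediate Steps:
f(t, z) = 3
s = 3234 (s = 85*39 - 81 = 3315 - 81 = 3234)
g(d) = (3 + d)/(6 + d) (g(d) = (3 + d)/(d + 6) = (3 + d)/(6 + d))
r(p, a) = -3 + (3 + a)/(6 + a)
(-10230 + r(26, -157)) + s = (-10230 + (-15 - 2*(-157))/(6 - 157)) + 3234 = (-10230 + (-15 + 314)/(-151)) + 3234 = (-10230 - 1/151*299) + 3234 = (-10230 - 299/151) + 3234 = -1545029/151 + 3234 = -1056695/151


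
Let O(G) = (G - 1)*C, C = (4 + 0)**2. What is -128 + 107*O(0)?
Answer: -1840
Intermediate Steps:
C = 16 (C = 4**2 = 16)
O(G) = -16 + 16*G (O(G) = (G - 1)*16 = (-1 + G)*16 = -16 + 16*G)
-128 + 107*O(0) = -128 + 107*(-16 + 16*0) = -128 + 107*(-16 + 0) = -128 + 107*(-16) = -128 - 1712 = -1840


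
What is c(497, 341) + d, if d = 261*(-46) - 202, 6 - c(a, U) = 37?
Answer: -12239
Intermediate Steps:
c(a, U) = -31 (c(a, U) = 6 - 1*37 = 6 - 37 = -31)
d = -12208 (d = -12006 - 202 = -12208)
c(497, 341) + d = -31 - 12208 = -12239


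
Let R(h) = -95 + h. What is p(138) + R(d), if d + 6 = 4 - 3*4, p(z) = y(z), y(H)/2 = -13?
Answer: -135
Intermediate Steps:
y(H) = -26 (y(H) = 2*(-13) = -26)
p(z) = -26
d = -14 (d = -6 + (4 - 3*4) = -6 + (4 - 12) = -6 - 8 = -14)
p(138) + R(d) = -26 + (-95 - 14) = -26 - 109 = -135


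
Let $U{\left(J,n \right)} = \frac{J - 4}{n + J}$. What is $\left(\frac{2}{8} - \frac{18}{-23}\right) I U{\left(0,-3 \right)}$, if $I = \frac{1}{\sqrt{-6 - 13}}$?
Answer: $- \frac{5 i \sqrt{19}}{69} \approx - 0.31586 i$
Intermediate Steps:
$U{\left(J,n \right)} = \frac{-4 + J}{J + n}$
$I = - \frac{i \sqrt{19}}{19}$ ($I = \frac{1}{\sqrt{-19}} = \frac{1}{i \sqrt{19}} = - \frac{i \sqrt{19}}{19} \approx - 0.22942 i$)
$\left(\frac{2}{8} - \frac{18}{-23}\right) I U{\left(0,-3 \right)} = \left(\frac{2}{8} - \frac{18}{-23}\right) \left(- \frac{i \sqrt{19}}{19}\right) \frac{-4 + 0}{0 - 3} = \left(2 \cdot \frac{1}{8} - - \frac{18}{23}\right) \left(- \frac{i \sqrt{19}}{19}\right) \frac{1}{-3} \left(-4\right) = \left(\frac{1}{4} + \frac{18}{23}\right) \left(- \frac{i \sqrt{19}}{19}\right) \left(\left(- \frac{1}{3}\right) \left(-4\right)\right) = \frac{95 \left(- \frac{i \sqrt{19}}{19}\right)}{92} \cdot \frac{4}{3} = - \frac{5 i \sqrt{19}}{92} \cdot \frac{4}{3} = - \frac{5 i \sqrt{19}}{69}$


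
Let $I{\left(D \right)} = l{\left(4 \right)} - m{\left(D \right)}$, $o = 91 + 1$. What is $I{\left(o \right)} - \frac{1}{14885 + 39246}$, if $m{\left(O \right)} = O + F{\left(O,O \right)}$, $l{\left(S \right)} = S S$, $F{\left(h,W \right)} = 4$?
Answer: $- \frac{4330481}{54131} \approx -80.0$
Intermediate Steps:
$l{\left(S \right)} = S^{2}$
$o = 92$
$m{\left(O \right)} = 4 + O$ ($m{\left(O \right)} = O + 4 = 4 + O$)
$I{\left(D \right)} = 12 - D$ ($I{\left(D \right)} = 4^{2} - \left(4 + D\right) = 16 - \left(4 + D\right) = 12 - D$)
$I{\left(o \right)} - \frac{1}{14885 + 39246} = \left(12 - 92\right) - \frac{1}{14885 + 39246} = \left(12 - 92\right) - \frac{1}{54131} = -80 - \frac{1}{54131} = - \frac{4330481}{54131}$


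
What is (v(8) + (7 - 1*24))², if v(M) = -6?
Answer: 529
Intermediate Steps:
(v(8) + (7 - 1*24))² = (-6 + (7 - 1*24))² = (-6 + (7 - 24))² = (-6 - 17)² = (-23)² = 529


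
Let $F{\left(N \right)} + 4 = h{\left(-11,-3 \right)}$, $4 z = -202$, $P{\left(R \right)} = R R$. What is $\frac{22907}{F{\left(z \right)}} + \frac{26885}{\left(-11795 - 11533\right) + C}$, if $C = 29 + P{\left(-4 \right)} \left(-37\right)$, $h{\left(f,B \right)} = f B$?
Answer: $\frac{546491472}{692839} \approx 788.77$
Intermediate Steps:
$P{\left(R \right)} = R^{2}$
$z = - \frac{101}{2}$ ($z = \frac{1}{4} \left(-202\right) = - \frac{101}{2} \approx -50.5$)
$h{\left(f,B \right)} = B f$
$C = -563$ ($C = 29 + \left(-4\right)^{2} \left(-37\right) = 29 + 16 \left(-37\right) = 29 - 592 = -563$)
$F{\left(N \right)} = 29$ ($F{\left(N \right)} = -4 - -33 = -4 + 33 = 29$)
$\frac{22907}{F{\left(z \right)}} + \frac{26885}{\left(-11795 - 11533\right) + C} = \frac{22907}{29} + \frac{26885}{\left(-11795 - 11533\right) - 563} = 22907 \cdot \frac{1}{29} + \frac{26885}{-23328 - 563} = \frac{22907}{29} + \frac{26885}{-23891} = \frac{22907}{29} + 26885 \left(- \frac{1}{23891}\right) = \frac{22907}{29} - \frac{26885}{23891} = \frac{546491472}{692839}$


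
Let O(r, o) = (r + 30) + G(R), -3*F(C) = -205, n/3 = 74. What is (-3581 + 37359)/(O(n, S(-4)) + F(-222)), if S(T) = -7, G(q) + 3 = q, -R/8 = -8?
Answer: 50667/572 ≈ 88.579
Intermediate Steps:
n = 222 (n = 3*74 = 222)
F(C) = 205/3 (F(C) = -⅓*(-205) = 205/3)
R = 64 (R = -8*(-8) = 64)
G(q) = -3 + q
O(r, o) = 91 + r (O(r, o) = (r + 30) + (-3 + 64) = (30 + r) + 61 = 91 + r)
(-3581 + 37359)/(O(n, S(-4)) + F(-222)) = (-3581 + 37359)/((91 + 222) + 205/3) = 33778/(313 + 205/3) = 33778/(1144/3) = 33778*(3/1144) = 50667/572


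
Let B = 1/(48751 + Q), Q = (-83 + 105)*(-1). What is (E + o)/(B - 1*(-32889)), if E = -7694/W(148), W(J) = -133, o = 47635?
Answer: 309095307621/213152194906 ≈ 1.4501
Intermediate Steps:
Q = -22 (Q = 22*(-1) = -22)
E = 7694/133 (E = -7694/(-133) = -7694*(-1/133) = 7694/133 ≈ 57.850)
B = 1/48729 (B = 1/(48751 - 22) = 1/48729 ≈ 2.0522e-5)
(E + o)/(B - 1*(-32889)) = (7694/133 + 47635)/(1/48729 - 1*(-32889)) = 6343149/(133*(1/48729 + 32889)) = 6343149/(133*(1602648082/48729)) = (6343149/133)*(48729/1602648082) = 309095307621/213152194906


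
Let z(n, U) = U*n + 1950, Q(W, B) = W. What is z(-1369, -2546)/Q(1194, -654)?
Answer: 1743712/597 ≈ 2920.8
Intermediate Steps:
z(n, U) = 1950 + U*n
z(-1369, -2546)/Q(1194, -654) = (1950 - 2546*(-1369))/1194 = (1950 + 3485474)*(1/1194) = 3487424*(1/1194) = 1743712/597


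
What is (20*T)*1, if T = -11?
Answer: -220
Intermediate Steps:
(20*T)*1 = (20*(-11))*1 = -220*1 = -220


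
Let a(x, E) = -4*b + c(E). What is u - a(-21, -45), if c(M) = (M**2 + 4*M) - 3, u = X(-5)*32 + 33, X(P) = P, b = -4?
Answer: -1985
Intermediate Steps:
u = -127 (u = -5*32 + 33 = -160 + 33 = -127)
c(M) = -3 + M**2 + 4*M
a(x, E) = 13 + E**2 + 4*E (a(x, E) = -4*(-4) + (-3 + E**2 + 4*E) = 16 + (-3 + E**2 + 4*E) = 13 + E**2 + 4*E)
u - a(-21, -45) = -127 - (13 + (-45)**2 + 4*(-45)) = -127 - (13 + 2025 - 180) = -127 - 1*1858 = -127 - 1858 = -1985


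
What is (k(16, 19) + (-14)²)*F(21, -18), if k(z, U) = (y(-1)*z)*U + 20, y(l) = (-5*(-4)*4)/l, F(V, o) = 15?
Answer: -361560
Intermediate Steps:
y(l) = 80/l (y(l) = (20*4)/l = 80/l)
k(z, U) = 20 - 80*U*z (k(z, U) = ((80/(-1))*z)*U + 20 = ((80*(-1))*z)*U + 20 = (-80*z)*U + 20 = -80*U*z + 20 = 20 - 80*U*z)
(k(16, 19) + (-14)²)*F(21, -18) = ((20 - 80*19*16) + (-14)²)*15 = ((20 - 24320) + 196)*15 = (-24300 + 196)*15 = -24104*15 = -361560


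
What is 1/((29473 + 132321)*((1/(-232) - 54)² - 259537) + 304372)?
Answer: -26912/1117368972752095 ≈ -2.4085e-11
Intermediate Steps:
1/((29473 + 132321)*((1/(-232) - 54)² - 259537) + 304372) = 1/(161794*((-1/232 - 54)² - 259537) + 304372) = 1/(161794*((-12529/232)² - 259537) + 304372) = 1/(161794*(156975841/53824 - 259537) + 304372) = 1/(161794*(-13812343647/53824) + 304372) = 1/(-1117377164011359/26912 + 304372) = 1/(-1117368972752095/26912) = -26912/1117368972752095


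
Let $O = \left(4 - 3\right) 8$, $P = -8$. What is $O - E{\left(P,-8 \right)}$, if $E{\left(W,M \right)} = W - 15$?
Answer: $31$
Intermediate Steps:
$E{\left(W,M \right)} = -15 + W$
$O = 8$ ($O = 1 \cdot 8 = 8$)
$O - E{\left(P,-8 \right)} = 8 - \left(-15 - 8\right) = 8 - -23 = 8 + 23 = 31$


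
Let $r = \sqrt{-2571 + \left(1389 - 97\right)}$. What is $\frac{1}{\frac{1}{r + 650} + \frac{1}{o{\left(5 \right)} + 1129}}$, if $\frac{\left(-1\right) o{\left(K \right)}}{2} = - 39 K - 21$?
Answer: $\frac{2245387669}{4889800} + \frac{2436721 i \sqrt{1279}}{4889800} \approx 459.2 + 17.822 i$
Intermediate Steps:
$r = i \sqrt{1279}$ ($r = \sqrt{-2571 + 1292} = \sqrt{-1279} = i \sqrt{1279} \approx 35.763 i$)
$o{\left(K \right)} = 42 + 78 K$ ($o{\left(K \right)} = - 2 \left(- 39 K - 21\right) = - 2 \left(-21 - 39 K\right) = 42 + 78 K$)
$\frac{1}{\frac{1}{r + 650} + \frac{1}{o{\left(5 \right)} + 1129}} = \frac{1}{\frac{1}{i \sqrt{1279} + 650} + \frac{1}{\left(42 + 78 \cdot 5\right) + 1129}} = \frac{1}{\frac{1}{650 + i \sqrt{1279}} + \frac{1}{\left(42 + 390\right) + 1129}} = \frac{1}{\frac{1}{650 + i \sqrt{1279}} + \frac{1}{432 + 1129}} = \frac{1}{\frac{1}{650 + i \sqrt{1279}} + \frac{1}{1561}} = \frac{1}{\frac{1}{1561} + \frac{1}{650 + i \sqrt{1279}}}$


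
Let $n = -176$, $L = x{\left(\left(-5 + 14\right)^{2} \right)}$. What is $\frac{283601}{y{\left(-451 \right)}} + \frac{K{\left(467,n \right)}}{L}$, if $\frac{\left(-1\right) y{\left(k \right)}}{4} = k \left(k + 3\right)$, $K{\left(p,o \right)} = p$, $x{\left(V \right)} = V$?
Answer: $\frac{354453983}{65463552} \approx 5.4145$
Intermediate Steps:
$L = 81$ ($L = \left(-5 + 14\right)^{2} = 9^{2} = 81$)
$y{\left(k \right)} = - 4 k \left(3 + k\right)$ ($y{\left(k \right)} = - 4 k \left(k + 3\right) = - 4 k \left(3 + k\right)$)
$\frac{283601}{y{\left(-451 \right)}} + \frac{K{\left(467,n \right)}}{L} = \frac{283601}{\left(-4\right) \left(-451\right) \left(3 - 451\right)} + \frac{467}{81} = \frac{283601}{\left(-4\right) \left(-451\right) \left(-448\right)} + 467 \cdot \frac{1}{81} = \frac{283601}{-808192} + \frac{467}{81} = 283601 \left(- \frac{1}{808192}\right) + \frac{467}{81} = - \frac{283601}{808192} + \frac{467}{81} = \frac{354453983}{65463552}$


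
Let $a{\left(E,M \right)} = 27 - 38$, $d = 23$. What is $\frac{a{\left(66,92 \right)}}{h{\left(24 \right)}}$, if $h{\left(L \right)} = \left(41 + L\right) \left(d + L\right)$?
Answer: $- \frac{11}{3055} \approx -0.0036007$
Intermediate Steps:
$a{\left(E,M \right)} = -11$ ($a{\left(E,M \right)} = 27 - 38 = -11$)
$h{\left(L \right)} = \left(23 + L\right) \left(41 + L\right)$ ($h{\left(L \right)} = \left(41 + L\right) \left(23 + L\right) = \left(23 + L\right) \left(41 + L\right)$)
$\frac{a{\left(66,92 \right)}}{h{\left(24 \right)}} = - \frac{11}{943 + 24^{2} + 64 \cdot 24} = - \frac{11}{943 + 576 + 1536} = - \frac{11}{3055}$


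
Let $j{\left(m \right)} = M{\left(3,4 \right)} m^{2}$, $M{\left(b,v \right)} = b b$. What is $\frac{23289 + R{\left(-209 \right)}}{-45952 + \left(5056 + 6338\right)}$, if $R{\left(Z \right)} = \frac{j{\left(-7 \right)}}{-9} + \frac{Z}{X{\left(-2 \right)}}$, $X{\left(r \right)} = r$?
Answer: $- \frac{46689}{69116} \approx -0.67552$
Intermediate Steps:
$M{\left(b,v \right)} = b^{2}$
$j{\left(m \right)} = 9 m^{2}$ ($j{\left(m \right)} = 3^{2} m^{2} = 9 m^{2}$)
$R{\left(Z \right)} = -49 - \frac{Z}{2}$ ($R{\left(Z \right)} = \frac{9 \left(-7\right)^{2}}{-9} + \frac{Z}{-2} = 9 \cdot 49 \left(- \frac{1}{9}\right) + Z \left(- \frac{1}{2}\right) = 441 \left(- \frac{1}{9}\right) - \frac{Z}{2} = -49 - \frac{Z}{2}$)
$\frac{23289 + R{\left(-209 \right)}}{-45952 + \left(5056 + 6338\right)} = \frac{23289 - - \frac{111}{2}}{-45952 + \left(5056 + 6338\right)} = \frac{23289 + \left(-49 + \frac{209}{2}\right)}{-45952 + 11394} = \frac{23289 + \frac{111}{2}}{-34558} = \frac{46689}{2} \left(- \frac{1}{34558}\right) = - \frac{46689}{69116}$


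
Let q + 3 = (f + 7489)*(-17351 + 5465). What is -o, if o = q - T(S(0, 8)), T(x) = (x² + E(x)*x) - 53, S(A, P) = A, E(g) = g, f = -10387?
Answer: -34445678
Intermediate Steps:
T(x) = -53 + 2*x² (T(x) = (x² + x*x) - 53 = (x² + x²) - 53 = 2*x² - 53 = -53 + 2*x²)
q = 34445625 (q = -3 + (-10387 + 7489)*(-17351 + 5465) = -3 - 2898*(-11886) = -3 + 34445628 = 34445625)
o = 34445678 (o = 34445625 - (-53 + 2*0²) = 34445625 - (-53 + 2*0) = 34445625 - (-53 + 0) = 34445625 - 1*(-53) = 34445625 + 53 = 34445678)
-o = -1*34445678 = -34445678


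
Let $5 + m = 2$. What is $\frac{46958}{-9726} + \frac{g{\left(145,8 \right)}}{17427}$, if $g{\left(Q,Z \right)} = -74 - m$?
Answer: $- \frac{45501534}{9416389} \approx -4.8322$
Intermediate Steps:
$m = -3$ ($m = -5 + 2 = -3$)
$g{\left(Q,Z \right)} = -71$ ($g{\left(Q,Z \right)} = -74 - -3 = -74 + 3 = -71$)
$\frac{46958}{-9726} + \frac{g{\left(145,8 \right)}}{17427} = \frac{46958}{-9726} - \frac{71}{17427} = 46958 \left(- \frac{1}{9726}\right) - \frac{71}{17427} = - \frac{23479}{4863} - \frac{71}{17427} = - \frac{45501534}{9416389}$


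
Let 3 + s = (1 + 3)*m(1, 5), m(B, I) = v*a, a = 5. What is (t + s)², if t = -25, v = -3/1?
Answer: 7744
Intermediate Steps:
v = -3 (v = -3*1 = -3)
m(B, I) = -15 (m(B, I) = -3*5 = -15)
s = -63 (s = -3 + (1 + 3)*(-15) = -3 + 4*(-15) = -3 - 60 = -63)
(t + s)² = (-25 - 63)² = (-88)² = 7744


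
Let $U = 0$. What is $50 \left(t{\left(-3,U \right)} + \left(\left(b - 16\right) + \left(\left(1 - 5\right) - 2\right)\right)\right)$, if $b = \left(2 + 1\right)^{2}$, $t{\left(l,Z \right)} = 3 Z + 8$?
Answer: $-250$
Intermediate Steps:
$t{\left(l,Z \right)} = 8 + 3 Z$
$b = 9$ ($b = 3^{2} = 9$)
$50 \left(t{\left(-3,U \right)} + \left(\left(b - 16\right) + \left(\left(1 - 5\right) - 2\right)\right)\right) = 50 \left(\left(8 + 3 \cdot 0\right) + \left(\left(9 - 16\right) + \left(\left(1 - 5\right) - 2\right)\right)\right) = 50 \left(\left(8 + 0\right) - 13\right) = 50 \left(8 - 13\right) = 50 \left(-5\right) = -250$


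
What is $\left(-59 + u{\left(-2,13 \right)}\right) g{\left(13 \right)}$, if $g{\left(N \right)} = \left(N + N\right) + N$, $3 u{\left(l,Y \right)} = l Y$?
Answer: $-2639$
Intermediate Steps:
$u{\left(l,Y \right)} = \frac{Y l}{3}$ ($u{\left(l,Y \right)} = \frac{l Y}{3} = \frac{Y l}{3}$)
$g{\left(N \right)} = 3 N$ ($g{\left(N \right)} = 2 N + N = 3 N$)
$\left(-59 + u{\left(-2,13 \right)}\right) g{\left(13 \right)} = \left(-59 + \frac{1}{3} \cdot 13 \left(-2\right)\right) 3 \cdot 13 = \left(-59 - \frac{26}{3}\right) 39 = \left(- \frac{203}{3}\right) 39 = -2639$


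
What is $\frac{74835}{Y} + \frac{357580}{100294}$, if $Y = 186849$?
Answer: $\frac{4128831495}{1041101867} \approx 3.9658$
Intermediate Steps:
$\frac{74835}{Y} + \frac{357580}{100294} = \frac{74835}{186849} + \frac{357580}{100294} = 74835 \cdot \frac{1}{186849} + 357580 \cdot \frac{1}{100294} = \frac{8315}{20761} + \frac{178790}{50147} = \frac{4128831495}{1041101867}$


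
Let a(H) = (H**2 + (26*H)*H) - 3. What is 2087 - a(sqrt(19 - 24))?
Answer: 2225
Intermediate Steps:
a(H) = -3 + 27*H**2 (a(H) = (H**2 + 26*H**2) - 3 = 27*H**2 - 3 = -3 + 27*H**2)
2087 - a(sqrt(19 - 24)) = 2087 - (-3 + 27*(sqrt(19 - 24))**2) = 2087 - (-3 + 27*(sqrt(-5))**2) = 2087 - (-3 + 27*(I*sqrt(5))**2) = 2087 - (-3 + 27*(-5)) = 2087 - (-3 - 135) = 2087 - 1*(-138) = 2087 + 138 = 2225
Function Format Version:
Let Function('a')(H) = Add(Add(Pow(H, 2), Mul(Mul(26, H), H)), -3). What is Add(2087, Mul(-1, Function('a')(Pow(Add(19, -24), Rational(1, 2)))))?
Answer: 2225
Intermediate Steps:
Function('a')(H) = Add(-3, Mul(27, Pow(H, 2))) (Function('a')(H) = Add(Add(Pow(H, 2), Mul(26, Pow(H, 2))), -3) = Add(Mul(27, Pow(H, 2)), -3) = Add(-3, Mul(27, Pow(H, 2))))
Add(2087, Mul(-1, Function('a')(Pow(Add(19, -24), Rational(1, 2))))) = Add(2087, Mul(-1, Add(-3, Mul(27, Pow(Pow(Add(19, -24), Rational(1, 2)), 2))))) = Add(2087, Mul(-1, Add(-3, Mul(27, Pow(Pow(-5, Rational(1, 2)), 2))))) = Add(2087, Mul(-1, Add(-3, Mul(27, Pow(Mul(I, Pow(5, Rational(1, 2))), 2))))) = Add(2087, Mul(-1, Add(-3, Mul(27, -5)))) = Add(2087, Mul(-1, Add(-3, -135))) = Add(2087, Mul(-1, -138)) = Add(2087, 138) = 2225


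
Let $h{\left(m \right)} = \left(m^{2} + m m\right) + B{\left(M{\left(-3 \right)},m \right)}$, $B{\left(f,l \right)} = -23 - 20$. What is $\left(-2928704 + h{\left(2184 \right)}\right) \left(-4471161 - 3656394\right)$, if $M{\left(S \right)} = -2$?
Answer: $-53730981640575$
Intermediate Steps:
$B{\left(f,l \right)} = -43$
$h{\left(m \right)} = -43 + 2 m^{2}$ ($h{\left(m \right)} = \left(m^{2} + m m\right) - 43 = \left(m^{2} + m^{2}\right) - 43 = 2 m^{2} - 43 = -43 + 2 m^{2}$)
$\left(-2928704 + h{\left(2184 \right)}\right) \left(-4471161 - 3656394\right) = \left(-2928704 - \left(43 - 2 \cdot 2184^{2}\right)\right) \left(-4471161 - 3656394\right) = \left(-2928704 + \left(-43 + 2 \cdot 4769856\right)\right) \left(-8127555\right) = \left(-2928704 + \left(-43 + 9539712\right)\right) \left(-8127555\right) = \left(-2928704 + 9539669\right) \left(-8127555\right) = 6610965 \left(-8127555\right) = -53730981640575$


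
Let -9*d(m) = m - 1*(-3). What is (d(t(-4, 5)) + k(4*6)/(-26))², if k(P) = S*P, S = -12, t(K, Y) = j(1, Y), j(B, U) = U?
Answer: 1420864/13689 ≈ 103.80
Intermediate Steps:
t(K, Y) = Y
d(m) = -⅓ - m/9 (d(m) = -(m - 1*(-3))/9 = -(m + 3)/9 = -(3 + m)/9 = -⅓ - m/9)
k(P) = -12*P
(d(t(-4, 5)) + k(4*6)/(-26))² = ((-⅓ - ⅑*5) - 48*6/(-26))² = ((-⅓ - 5/9) - 12*24*(-1/26))² = (-8/9 - 288*(-1/26))² = (-8/9 + 144/13)² = (1192/117)² = 1420864/13689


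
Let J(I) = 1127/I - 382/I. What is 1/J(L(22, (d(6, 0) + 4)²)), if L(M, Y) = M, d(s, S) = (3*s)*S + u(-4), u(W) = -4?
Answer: 22/745 ≈ 0.029530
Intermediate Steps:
d(s, S) = -4 + 3*S*s (d(s, S) = (3*s)*S - 4 = 3*S*s - 4 = -4 + 3*S*s)
J(I) = 745/I
1/J(L(22, (d(6, 0) + 4)²)) = 1/(745/22) = 22/745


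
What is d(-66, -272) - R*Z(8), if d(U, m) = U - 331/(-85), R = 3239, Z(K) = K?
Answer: -2207799/85 ≈ -25974.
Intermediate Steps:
d(U, m) = 331/85 + U (d(U, m) = U - 331*(-1/85) = U + 331/85 = 331/85 + U)
d(-66, -272) - R*Z(8) = (331/85 - 66) - 3239*8 = -5279/85 - 1*25912 = -5279/85 - 25912 = -2207799/85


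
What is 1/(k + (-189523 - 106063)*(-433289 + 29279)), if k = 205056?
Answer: 1/119419904916 ≈ 8.3738e-12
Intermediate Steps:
1/(k + (-189523 - 106063)*(-433289 + 29279)) = 1/(205056 + (-189523 - 106063)*(-433289 + 29279)) = 1/(205056 - 295586*(-404010)) = 1/(205056 + 119419699860) = 1/119419904916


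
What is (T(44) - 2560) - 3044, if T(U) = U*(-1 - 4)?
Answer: -5824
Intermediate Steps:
T(U) = -5*U (T(U) = U*(-5) = -5*U)
(T(44) - 2560) - 3044 = (-5*44 - 2560) - 3044 = (-220 - 2560) - 3044 = -2780 - 3044 = -5824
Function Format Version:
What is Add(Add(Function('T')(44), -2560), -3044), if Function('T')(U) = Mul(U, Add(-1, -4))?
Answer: -5824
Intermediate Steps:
Function('T')(U) = Mul(-5, U) (Function('T')(U) = Mul(U, -5) = Mul(-5, U))
Add(Add(Function('T')(44), -2560), -3044) = Add(Add(Mul(-5, 44), -2560), -3044) = Add(Add(-220, -2560), -3044) = Add(-2780, -3044) = -5824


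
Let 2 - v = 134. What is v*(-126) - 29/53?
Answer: 881467/53 ≈ 16631.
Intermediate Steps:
v = -132 (v = 2 - 1*134 = 2 - 134 = -132)
v*(-126) - 29/53 = -132*(-126) - 29/53 = 16632 - 29*1/53 = 16632 - 29/53 = 881467/53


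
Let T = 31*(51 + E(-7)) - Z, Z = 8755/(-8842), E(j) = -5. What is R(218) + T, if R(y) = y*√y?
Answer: 12617447/8842 + 218*√218 ≈ 4645.7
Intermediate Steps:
Z = -8755/8842 (Z = 8755*(-1/8842) = -8755/8842 ≈ -0.99016)
R(y) = y^(3/2)
T = 12617447/8842 (T = 31*(51 - 5) - 1*(-8755/8842) = 31*46 + 8755/8842 = 1426 + 8755/8842 = 12617447/8842 ≈ 1427.0)
R(218) + T = 218^(3/2) + 12617447/8842 = 218*√218 + 12617447/8842 = 12617447/8842 + 218*√218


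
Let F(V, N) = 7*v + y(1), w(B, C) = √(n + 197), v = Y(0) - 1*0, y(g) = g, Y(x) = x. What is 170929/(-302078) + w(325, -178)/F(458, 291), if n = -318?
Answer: -170929/302078 + 11*I ≈ -0.56584 + 11.0*I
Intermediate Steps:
v = 0 (v = 0 - 1*0 = 0 + 0 = 0)
w(B, C) = 11*I (w(B, C) = √(-318 + 197) = √(-121) = 11*I)
F(V, N) = 1 (F(V, N) = 7*0 + 1 = 0 + 1 = 1)
170929/(-302078) + w(325, -178)/F(458, 291) = 170929/(-302078) + (11*I)/1 = 170929*(-1/302078) + (11*I)*1 = -170929/302078 + 11*I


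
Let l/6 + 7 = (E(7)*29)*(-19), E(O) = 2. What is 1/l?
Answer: -1/6654 ≈ -0.00015029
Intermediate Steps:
l = -6654 (l = -42 + 6*((2*29)*(-19)) = -42 + 6*(58*(-19)) = -42 + 6*(-1102) = -42 - 6612 = -6654)
1/l = 1/(-6654) = -1/6654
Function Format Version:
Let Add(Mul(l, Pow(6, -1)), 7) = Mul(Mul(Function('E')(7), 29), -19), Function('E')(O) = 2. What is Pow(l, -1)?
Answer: Rational(-1, 6654) ≈ -0.00015029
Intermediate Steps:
l = -6654 (l = Add(-42, Mul(6, Mul(Mul(2, 29), -19))) = Add(-42, Mul(6, Mul(58, -19))) = Add(-42, Mul(6, -1102)) = Add(-42, -6612) = -6654)
Pow(l, -1) = Pow(-6654, -1) = Rational(-1, 6654)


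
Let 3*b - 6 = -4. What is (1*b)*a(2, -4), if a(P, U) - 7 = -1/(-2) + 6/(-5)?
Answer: 21/5 ≈ 4.2000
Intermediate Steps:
b = ⅔ (b = 2 + (⅓)*(-4) = 2 - 4/3 = ⅔ ≈ 0.66667)
a(P, U) = 63/10 (a(P, U) = 7 + (-1/(-2) + 6/(-5)) = 7 + (-1*(-½) + 6*(-⅕)) = 7 + (½ - 6/5) = 7 - 7/10 = 63/10)
(1*b)*a(2, -4) = (1*(⅔))*(63/10) = (⅔)*(63/10) = 21/5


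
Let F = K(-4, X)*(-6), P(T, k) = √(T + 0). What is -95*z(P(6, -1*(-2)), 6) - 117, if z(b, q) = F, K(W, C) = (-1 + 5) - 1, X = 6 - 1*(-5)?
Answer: 1593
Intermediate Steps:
P(T, k) = √T
X = 11 (X = 6 + 5 = 11)
K(W, C) = 3 (K(W, C) = 4 - 1 = 3)
F = -18 (F = 3*(-6) = -18)
z(b, q) = -18
-95*z(P(6, -1*(-2)), 6) - 117 = -95*(-18) - 117 = 1710 - 117 = 1593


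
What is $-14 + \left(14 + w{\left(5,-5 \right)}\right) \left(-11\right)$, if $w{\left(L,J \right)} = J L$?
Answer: $107$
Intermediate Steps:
$-14 + \left(14 + w{\left(5,-5 \right)}\right) \left(-11\right) = -14 + \left(14 - 25\right) \left(-11\right) = -14 - -121 = -14 + 121 = 107$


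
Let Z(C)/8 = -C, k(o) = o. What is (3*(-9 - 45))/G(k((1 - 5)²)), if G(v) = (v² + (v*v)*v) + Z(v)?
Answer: -27/704 ≈ -0.038352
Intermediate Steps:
Z(C) = -8*C (Z(C) = 8*(-C) = -8*C)
G(v) = v² + v³ - 8*v (G(v) = (v² + (v*v)*v) - 8*v = (v² + v²*v) - 8*v = (v² + v³) - 8*v = v² + v³ - 8*v)
(3*(-9 - 45))/G(k((1 - 5)²)) = (3*(-9 - 45))/(((1 - 5)²*(-8 + (1 - 5)² + ((1 - 5)²)²))) = (3*(-54))/(((-4)²*(-8 + (-4)² + ((-4)²)²))) = -162*1/(16*(-8 + 16 + 16²)) = -162*1/(16*(-8 + 16 + 256)) = -162/(16*264) = -162/4224 = -162*1/4224 = -27/704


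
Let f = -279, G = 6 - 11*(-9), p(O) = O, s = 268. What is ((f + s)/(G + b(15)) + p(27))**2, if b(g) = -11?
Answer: 6385729/8836 ≈ 722.69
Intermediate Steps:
G = 105 (G = 6 + 99 = 105)
((f + s)/(G + b(15)) + p(27))**2 = ((-279 + 268)/(105 - 11) + 27)**2 = (-11/94 + 27)**2 = (2527/94)**2 = 6385729/8836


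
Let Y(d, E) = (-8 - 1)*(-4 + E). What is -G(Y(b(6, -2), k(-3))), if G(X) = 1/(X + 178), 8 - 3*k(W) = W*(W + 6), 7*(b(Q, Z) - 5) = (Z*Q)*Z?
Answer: -1/163 ≈ -0.0061350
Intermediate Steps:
b(Q, Z) = 5 + Q*Z²/7 (b(Q, Z) = 5 + ((Z*Q)*Z)/7 = 5 + ((Q*Z)*Z)/7 = 5 + (Q*Z²)/7 = 5 + Q*Z²/7)
k(W) = 8/3 - W*(6 + W)/3 (k(W) = 8/3 - W*(W + 6)/3 = 8/3 - W*(6 + W)/3)
Y(d, E) = 36 - 9*E (Y(d, E) = -9*(-4 + E) = 36 - 9*E)
G(X) = 1/(178 + X)
-G(Y(b(6, -2), k(-3))) = -1/(178 + (36 - 9*(8/3 - 2*(-3) - ⅓*(-3)²))) = -1/(178 + (36 - 9*(8/3 + 6 - ⅓*9))) = -1/(178 + (36 - 9*(8/3 + 6 - 3))) = -1/(178 + (36 - 9*17/3)) = -1/(178 + (36 - 51)) = -1/(178 - 15) = -1/163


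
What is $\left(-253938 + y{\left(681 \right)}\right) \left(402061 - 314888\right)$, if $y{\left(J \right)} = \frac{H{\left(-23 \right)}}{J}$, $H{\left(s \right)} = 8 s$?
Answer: $- \frac{15074997923426}{681} \approx -2.2137 \cdot 10^{10}$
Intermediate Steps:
$y{\left(J \right)} = - \frac{184}{J}$ ($y{\left(J \right)} = \frac{8 \left(-23\right)}{J} = - \frac{184}{J}$)
$\left(-253938 + y{\left(681 \right)}\right) \left(402061 - 314888\right) = \left(-253938 - \frac{184}{681}\right) \left(402061 - 314888\right) = \left(-253938 - \frac{184}{681}\right) 87173 = \left(- \frac{172931962}{681}\right) 87173 = - \frac{15074997923426}{681}$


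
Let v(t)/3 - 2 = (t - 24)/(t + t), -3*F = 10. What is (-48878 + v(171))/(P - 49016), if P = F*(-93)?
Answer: 1857087/1850828 ≈ 1.0034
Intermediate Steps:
F = -10/3 (F = -⅓*10 = -10/3 ≈ -3.3333)
v(t) = 6 + 3*(-24 + t)/(2*t) (v(t) = 6 + 3*((t - 24)/(t + t)) = 6 + 3*((-24 + t)/((2*t))) = 6 + 3*((-24 + t)*(1/(2*t))) = 6 + 3*((-24 + t)/(2*t)) = 6 + 3*(-24 + t)/(2*t))
P = 310 (P = -10/3*(-93) = 310)
(-48878 + v(171))/(P - 49016) = (-48878 + (15/2 - 36/171))/(310 - 49016) = (-48878 + (15/2 - 36*1/171))/(-48706) = (-48878 + (15/2 - 4/19))*(-1/48706) = (-48878 + 277/38)*(-1/48706) = -1857087/38*(-1/48706) = 1857087/1850828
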